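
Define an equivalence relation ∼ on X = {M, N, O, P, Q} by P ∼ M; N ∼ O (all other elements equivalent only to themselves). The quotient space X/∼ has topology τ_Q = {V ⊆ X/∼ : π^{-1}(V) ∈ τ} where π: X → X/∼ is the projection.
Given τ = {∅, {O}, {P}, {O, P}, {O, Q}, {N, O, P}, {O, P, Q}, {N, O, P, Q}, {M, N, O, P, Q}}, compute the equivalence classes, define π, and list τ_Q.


X/∼ = {[M=P], [N=O], [Q]}; |τ_Q| = 2.

Equivalence classes: [M=P], [N=O], [Q].
Quotient map π: X → X/∼ sends M ↦ [M=P], N ↦ [N=O], O ↦ [N=O], P ↦ [M=P], Q ↦ [Q].
For each subset V ⊆ X/∼, compute π^{-1}(V) ⊆ X and check whether π^{-1}(V) ∈ τ. V is open in τ_Q iff π^{-1}(V) ∈ τ.
  V = {}: π^{-1}(V) = ∅ ∈ τ ✓.
  V = {[M=P]}: π^{-1}(V) = {M, P} ∉ τ ✗.
  V = {[N=O]}: π^{-1}(V) = {N, O} ∉ τ ✗.
  V = {[M=P], [N=O]}: π^{-1}(V) = {M, N, O, P} ∉ τ ✗.
  V = {[Q]}: π^{-1}(V) = {Q} ∉ τ ✗.
  V = {[M=P], [Q]}: π^{-1}(V) = {M, P, Q} ∉ τ ✗.
  V = {[N=O], [Q]}: π^{-1}(V) = {N, O, Q} ∉ τ ✗.
  V = {[M=P], [N=O], [Q]}: π^{-1}(V) = {M, N, O, P, Q} ∈ τ ✓.
Open sets in the quotient: τ_Q = {{}, {[M=P], [N=O], [Q]}} (2 elements).


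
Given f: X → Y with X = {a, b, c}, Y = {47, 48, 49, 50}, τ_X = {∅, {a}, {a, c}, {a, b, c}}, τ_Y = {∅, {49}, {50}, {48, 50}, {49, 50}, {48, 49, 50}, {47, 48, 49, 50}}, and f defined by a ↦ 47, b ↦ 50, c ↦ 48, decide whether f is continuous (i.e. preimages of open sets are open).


f is NOT continuous.

Compute f^{-1}(U) for each U ∈ τ_Y:
  U = ∅: f^{-1}(U) = ∅ ∈ τ_X ✓.
  U = {49}: f^{-1}(U) = ∅ ∈ τ_X ✓.
  U = {50}: f^{-1}(U) = {b} ∉ τ_X ✗.
  U = {48, 50}: f^{-1}(U) = {b, c} ∉ τ_X ✗.
  U = {49, 50}: f^{-1}(U) = {b} ∉ τ_X ✗.
  U = {48, 49, 50}: f^{-1}(U) = {b, c} ∉ τ_X ✗.
  U = {47, 48, 49, 50}: f^{-1}(U) = {a, b, c} ∈ τ_X ✓.
Found U = {50} with f^{-1}(U) = {b} not in τ_X. Therefore f is NOT continuous.


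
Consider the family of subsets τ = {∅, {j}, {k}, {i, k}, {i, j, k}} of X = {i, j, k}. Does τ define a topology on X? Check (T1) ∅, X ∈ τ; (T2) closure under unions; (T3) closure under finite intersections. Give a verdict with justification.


τ is NOT a topology on X.

Axiom (T1): ∅ ∈ τ? Yes; X ∈ τ? Yes.
Axiom (T2/T3): check pairwise unions and intersections of members of τ.
Counterexample for (T2): {j} ∪ {k} = {j, k} ∉ τ. Therefore τ is NOT a topology.


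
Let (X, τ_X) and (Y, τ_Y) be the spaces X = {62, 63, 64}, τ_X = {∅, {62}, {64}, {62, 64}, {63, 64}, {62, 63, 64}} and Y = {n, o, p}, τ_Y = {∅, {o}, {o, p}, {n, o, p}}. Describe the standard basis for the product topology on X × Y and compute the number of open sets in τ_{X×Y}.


Basis B = {∅ × ∅, {62} × {o}, {64} × {o}, {62} × {o, p}, {62, 64} × {o}, {63, 64} × {o}, {64} × {o, p}, {62} × {n, o, p}, {62, 63, 64} × {o}, {64} × {n, o, p}, {62, 64} × {o, p}, {63, 64} × {o, p}, {62, 64} × {n, o, p}, {62, 63, 64} × {o, p}, {63, 64} × {n, o, p}, {62, 63, 64} × {n, o, p}}; |τ_{X×Y}| = 40.

Enumerate products U × V with U ∈ τ_X, V ∈ τ_Y (deduplicated):
  ∅ × ∅ = {} (∅)
  {62} × {o} = {(62,o)}
  {64} × {o} = {(64,o)}
  {62} × {o, p} = {(62,o), (62,p)}
  {62, 64} × {o} = {(62,o), (64,o)}
  {63, 64} × {o} = {(63,o), (64,o)}
  {64} × {o, p} = {(64,o), (64,p)}
  {62} × {n, o, p} = {(62,n), (62,o), (62,p)}
  {62, 63, 64} × {o} = {(62,o), (63,o), (64,o)}
  {64} × {n, o, p} = {(64,n), (64,o), (64,p)}
  {62, 64} × {o, p} = {(62,o), (62,p), (64,o), (64,p)}
  {63, 64} × {o, p} = {(63,o), (63,p), (64,o), (64,p)}
  {62, 64} × {n, o, p} = {(62,n), (62,o), (62,p), (64,n), (64,o), (64,p)}
  {62, 63, 64} × {o, p} = {(62,o), (62,p), (63,o), (63,p), (64,o), (64,p)}
  {63, 64} × {n, o, p} = {(63,n), (63,o), (63,p), (64,n), (64,o), (64,p)}
  {62, 63, 64} × {n, o, p} = {(62,n), (62,o), (62,p), (63,n), (63,o), (63,p), (64,n), (64,o), (64,p)}
These 16 distinct sets form the basis B.
Close under arbitrary unions to get τ_{X×Y}; counting gives |τ_{X×Y}| = 40.


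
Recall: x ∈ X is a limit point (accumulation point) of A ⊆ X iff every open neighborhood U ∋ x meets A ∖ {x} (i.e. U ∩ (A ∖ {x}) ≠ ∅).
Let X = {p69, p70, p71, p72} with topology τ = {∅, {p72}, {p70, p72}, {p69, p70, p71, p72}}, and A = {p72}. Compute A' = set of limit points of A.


A' = {p69, p70, p71}

For each x ∈ X, list the open sets U ∈ τ with x ∈ U, then check whether U ∩ (A ∖ {x}) ≠ ∅ for every such U.
  x = p69: opens ∋ x are {p69, p70, p71, p72}; each meets A ∖ {p69}, so x IS a limit point.
  x = p70: opens ∋ x are {p70, p72}, {p69, p70, p71, p72}; each meets A ∖ {p70}, so x IS a limit point.
  x = p71: opens ∋ x are {p69, p70, p71, p72}; each meets A ∖ {p71}, so x IS a limit point.
  x = p72: open {p72} ∋ x has {p72} ∩ (A ∖ {p72}) = ∅, so x is NOT a limit point.
Collecting: A' = {p69, p70, p71}.


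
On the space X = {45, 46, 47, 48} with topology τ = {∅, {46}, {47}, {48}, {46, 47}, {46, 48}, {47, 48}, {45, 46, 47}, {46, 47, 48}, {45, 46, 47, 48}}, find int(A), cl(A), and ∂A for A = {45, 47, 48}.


int(A) = {47, 48}, cl(A) = {45, 47, 48}, ∂A = {45}.

Closed sets in (X, τ) are complements of opens:
  closed(X, τ) = {∅, {45}, {48}, {45, 46}, {45, 47}, {45, 48}, {45, 46, 47}, {45, 46, 48}, {45, 47, 48}, {45, 46, 47, 48}}.
int(A) = ⋃ {U ∈ τ : U ⊆ A}. Opens contained in A: ∅, {47}, {48}, {47, 48}.
Taking the union of these: int(A) = {47, 48}.
cl(A) = ⋂ {C closed : A ⊆ C}. Closed sets containing A: {45, 47, 48}, {45, 46, 47, 48}.
Intersecting these: cl(A) = {45, 47, 48}.
∂A = cl(A) ∖ int(A) = {45, 47, 48} ∖ {47, 48} = {45}.


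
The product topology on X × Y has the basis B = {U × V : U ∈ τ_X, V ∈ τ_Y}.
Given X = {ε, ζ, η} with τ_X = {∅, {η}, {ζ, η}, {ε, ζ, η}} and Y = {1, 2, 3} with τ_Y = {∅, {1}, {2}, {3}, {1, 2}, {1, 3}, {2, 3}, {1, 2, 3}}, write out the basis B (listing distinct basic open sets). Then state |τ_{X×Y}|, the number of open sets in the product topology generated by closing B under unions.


Basis B = {∅ × ∅, {η} × {1}, {η} × {2}, {η} × {3}, {ζ, η} × {1}, {ζ, η} × {2}, {ζ, η} × {3}, {η} × {1, 2}, {η} × {1, 3}, {η} × {2, 3}, {ε, ζ, η} × {1}, {ε, ζ, η} × {2}, {ε, ζ, η} × {3}, {η} × {1, 2, 3}, {ζ, η} × {1, 2}, {ζ, η} × {1, 3}, {ζ, η} × {2, 3}, {ε, ζ, η} × {1, 2}, {ε, ζ, η} × {1, 3}, {ε, ζ, η} × {2, 3}, {ζ, η} × {1, 2, 3}, {ε, ζ, η} × {1, 2, 3}}; |τ_{X×Y}| = 64.

Enumerate products U × V with U ∈ τ_X, V ∈ τ_Y (deduplicated):
  ∅ × ∅ = {} (∅)
  {η} × {1} = {(η,1)}
  {η} × {2} = {(η,2)}
  {η} × {3} = {(η,3)}
  {ζ, η} × {1} = {(ζ,1), (η,1)}
  {ζ, η} × {2} = {(ζ,2), (η,2)}
  {ζ, η} × {3} = {(ζ,3), (η,3)}
  {η} × {1, 2} = {(η,1), (η,2)}
  {η} × {1, 3} = {(η,1), (η,3)}
  {η} × {2, 3} = {(η,2), (η,3)}
  {ε, ζ, η} × {1} = {(ε,1), (ζ,1), (η,1)}
  {ε, ζ, η} × {2} = {(ε,2), (ζ,2), (η,2)}
  {ε, ζ, η} × {3} = {(ε,3), (ζ,3), (η,3)}
  {η} × {1, 2, 3} = {(η,1), (η,2), (η,3)}
  {ζ, η} × {1, 2} = {(ζ,1), (ζ,2), (η,1), (η,2)}
  {ζ, η} × {1, 3} = {(ζ,1), (ζ,3), (η,1), (η,3)}
  {ζ, η} × {2, 3} = {(ζ,2), (ζ,3), (η,2), (η,3)}
  {ε, ζ, η} × {1, 2} = {(ε,1), (ε,2), (ζ,1), (ζ,2), (η,1), (η,2)}
  {ε, ζ, η} × {1, 3} = {(ε,1), (ε,3), (ζ,1), (ζ,3), (η,1), (η,3)}
  {ε, ζ, η} × {2, 3} = {(ε,2), (ε,3), (ζ,2), (ζ,3), (η,2), (η,3)}
  {ζ, η} × {1, 2, 3} = {(ζ,1), (ζ,2), (ζ,3), (η,1), (η,2), (η,3)}
  {ε, ζ, η} × {1, 2, 3} = {(ε,1), (ε,2), (ε,3), (ζ,1), (ζ,2), (ζ,3), (η,1), (η,2), (η,3)}
These 22 distinct sets form the basis B.
Close under arbitrary unions to get τ_{X×Y}; counting gives |τ_{X×Y}| = 64.


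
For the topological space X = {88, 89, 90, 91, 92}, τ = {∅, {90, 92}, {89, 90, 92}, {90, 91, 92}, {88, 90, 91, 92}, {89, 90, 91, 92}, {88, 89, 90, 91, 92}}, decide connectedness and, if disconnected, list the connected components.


(X, τ) is connected.

Find clopen sets (U ∈ τ with X ∖ U ∈ τ):
  U = ∅, X ∖ U = {88, 89, 90, 91, 92} — both open, so U is clopen.
  U = {88, 89, 90, 91, 92}, X ∖ U = ∅ — both open, so U is clopen.
Only trivial clopens (∅ and X) exist, so (X, τ) is connected.
Compute connected components by grouping points that agree on all clopens:
  component: {88, 89, 90, 91, 92}


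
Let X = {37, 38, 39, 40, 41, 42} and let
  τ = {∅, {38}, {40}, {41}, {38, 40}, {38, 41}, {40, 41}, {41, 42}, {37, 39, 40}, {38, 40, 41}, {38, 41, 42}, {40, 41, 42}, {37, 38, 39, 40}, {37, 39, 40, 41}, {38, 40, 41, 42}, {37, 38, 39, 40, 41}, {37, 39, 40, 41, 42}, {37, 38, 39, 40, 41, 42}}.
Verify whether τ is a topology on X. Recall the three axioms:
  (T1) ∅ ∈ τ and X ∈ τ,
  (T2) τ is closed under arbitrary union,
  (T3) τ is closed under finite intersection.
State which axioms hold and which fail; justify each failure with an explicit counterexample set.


τ IS a topology on X.

Axiom (T1): ∅ ∈ τ? Yes; X ∈ τ? Yes.
Axiom (T2/T3): check pairwise unions and intersections of members of τ.
All pairwise intersections and unions checked — each lies in τ. Therefore τ satisfies (T1), (T2), (T3): it IS a topology on X.


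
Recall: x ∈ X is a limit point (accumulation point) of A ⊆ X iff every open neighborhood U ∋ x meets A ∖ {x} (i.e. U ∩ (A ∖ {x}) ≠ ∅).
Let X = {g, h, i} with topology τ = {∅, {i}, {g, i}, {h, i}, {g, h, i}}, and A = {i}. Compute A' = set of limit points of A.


A' = {g, h}

For each x ∈ X, list the open sets U ∈ τ with x ∈ U, then check whether U ∩ (A ∖ {x}) ≠ ∅ for every such U.
  x = g: opens ∋ x are {g, i}, {g, h, i}; each meets A ∖ {g}, so x IS a limit point.
  x = h: opens ∋ x are {h, i}, {g, h, i}; each meets A ∖ {h}, so x IS a limit point.
  x = i: open {i} ∋ x has {i} ∩ (A ∖ {i}) = ∅, so x is NOT a limit point.
Collecting: A' = {g, h}.


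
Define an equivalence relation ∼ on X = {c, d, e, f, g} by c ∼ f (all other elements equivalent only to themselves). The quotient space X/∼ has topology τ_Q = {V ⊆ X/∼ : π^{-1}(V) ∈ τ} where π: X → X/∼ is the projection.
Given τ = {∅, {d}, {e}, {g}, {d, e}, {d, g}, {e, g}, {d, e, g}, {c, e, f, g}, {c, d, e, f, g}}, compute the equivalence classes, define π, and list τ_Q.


X/∼ = {[c=f], [d], [e], [g]}; |τ_Q| = 10.

Equivalence classes: [c=f], [d], [e], [g].
Quotient map π: X → X/∼ sends c ↦ [c=f], d ↦ [d], e ↦ [e], f ↦ [c=f], g ↦ [g].
For each subset V ⊆ X/∼, compute π^{-1}(V) ⊆ X and check whether π^{-1}(V) ∈ τ. V is open in τ_Q iff π^{-1}(V) ∈ τ.
  V = {}: π^{-1}(V) = ∅ ∈ τ ✓.
  V = {[c=f]}: π^{-1}(V) = {c, f} ∉ τ ✗.
  V = {[d]}: π^{-1}(V) = {d} ∈ τ ✓.
  V = {[c=f], [d]}: π^{-1}(V) = {c, d, f} ∉ τ ✗.
  V = {[e]}: π^{-1}(V) = {e} ∈ τ ✓.
  V = {[c=f], [e]}: π^{-1}(V) = {c, e, f} ∉ τ ✗.
  V = {[d], [e]}: π^{-1}(V) = {d, e} ∈ τ ✓.
  V = {[c=f], [d], [e]}: π^{-1}(V) = {c, d, e, f} ∉ τ ✗.
  V = {[g]}: π^{-1}(V) = {g} ∈ τ ✓.
  V = {[c=f], [g]}: π^{-1}(V) = {c, f, g} ∉ τ ✗.
  V = {[d], [g]}: π^{-1}(V) = {d, g} ∈ τ ✓.
  V = {[c=f], [d], [g]}: π^{-1}(V) = {c, d, f, g} ∉ τ ✗.
  V = {[e], [g]}: π^{-1}(V) = {e, g} ∈ τ ✓.
  V = {[c=f], [e], [g]}: π^{-1}(V) = {c, e, f, g} ∈ τ ✓.
  V = {[d], [e], [g]}: π^{-1}(V) = {d, e, g} ∈ τ ✓.
  V = {[c=f], [d], [e], [g]}: π^{-1}(V) = {c, d, e, f, g} ∈ τ ✓.
Open sets in the quotient: τ_Q = {{}, {[d]}, {[e]}, {[d], [e]}, {[g]}, {[d], [g]}, {[e], [g]}, {[c=f], [e], [g]}, {[d], [e], [g]}, {[c=f], [d], [e], [g]}} (10 elements).


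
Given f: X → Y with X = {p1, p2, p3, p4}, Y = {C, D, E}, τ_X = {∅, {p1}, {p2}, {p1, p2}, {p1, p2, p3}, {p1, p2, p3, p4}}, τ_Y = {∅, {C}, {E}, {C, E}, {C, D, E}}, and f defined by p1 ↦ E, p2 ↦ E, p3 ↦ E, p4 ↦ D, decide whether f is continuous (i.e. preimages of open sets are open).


f IS continuous.

Compute f^{-1}(U) for each U ∈ τ_Y:
  U = ∅: f^{-1}(U) = ∅ ∈ τ_X ✓.
  U = {C}: f^{-1}(U) = ∅ ∈ τ_X ✓.
  U = {E}: f^{-1}(U) = {p1, p2, p3} ∈ τ_X ✓.
  U = {C, E}: f^{-1}(U) = {p1, p2, p3} ∈ τ_X ✓.
  U = {C, D, E}: f^{-1}(U) = {p1, p2, p3, p4} ∈ τ_X ✓.
Every preimage lies in τ_X, so f IS continuous.


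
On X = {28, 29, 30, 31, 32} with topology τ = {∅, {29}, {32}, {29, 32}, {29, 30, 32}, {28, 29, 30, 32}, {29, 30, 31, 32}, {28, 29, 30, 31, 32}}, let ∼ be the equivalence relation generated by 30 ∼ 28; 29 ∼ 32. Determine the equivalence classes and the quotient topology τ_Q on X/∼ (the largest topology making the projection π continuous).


X/∼ = {[28=30], [29=32], [31]}; |τ_Q| = 4.

Equivalence classes: [28=30], [29=32], [31].
Quotient map π: X → X/∼ sends 28 ↦ [28=30], 29 ↦ [29=32], 30 ↦ [28=30], 31 ↦ [31], 32 ↦ [29=32].
For each subset V ⊆ X/∼, compute π^{-1}(V) ⊆ X and check whether π^{-1}(V) ∈ τ. V is open in τ_Q iff π^{-1}(V) ∈ τ.
  V = {}: π^{-1}(V) = ∅ ∈ τ ✓.
  V = {[28=30]}: π^{-1}(V) = {28, 30} ∉ τ ✗.
  V = {[29=32]}: π^{-1}(V) = {29, 32} ∈ τ ✓.
  V = {[28=30], [29=32]}: π^{-1}(V) = {28, 29, 30, 32} ∈ τ ✓.
  V = {[31]}: π^{-1}(V) = {31} ∉ τ ✗.
  V = {[28=30], [31]}: π^{-1}(V) = {28, 30, 31} ∉ τ ✗.
  V = {[29=32], [31]}: π^{-1}(V) = {29, 31, 32} ∉ τ ✗.
  V = {[28=30], [29=32], [31]}: π^{-1}(V) = {28, 29, 30, 31, 32} ∈ τ ✓.
Open sets in the quotient: τ_Q = {{}, {[29=32]}, {[28=30], [29=32]}, {[28=30], [29=32], [31]}} (4 elements).


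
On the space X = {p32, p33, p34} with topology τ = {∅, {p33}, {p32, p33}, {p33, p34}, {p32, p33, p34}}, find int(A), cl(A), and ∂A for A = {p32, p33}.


int(A) = {p32, p33}, cl(A) = {p32, p33, p34}, ∂A = {p34}.

Closed sets in (X, τ) are complements of opens:
  closed(X, τ) = {∅, {p32}, {p34}, {p32, p34}, {p32, p33, p34}}.
int(A) = ⋃ {U ∈ τ : U ⊆ A}. Opens contained in A: ∅, {p33}, {p32, p33}.
Taking the union of these: int(A) = {p32, p33}.
cl(A) = ⋂ {C closed : A ⊆ C}. Closed sets containing A: {p32, p33, p34}.
Intersecting these: cl(A) = {p32, p33, p34}.
∂A = cl(A) ∖ int(A) = {p32, p33, p34} ∖ {p32, p33} = {p34}.


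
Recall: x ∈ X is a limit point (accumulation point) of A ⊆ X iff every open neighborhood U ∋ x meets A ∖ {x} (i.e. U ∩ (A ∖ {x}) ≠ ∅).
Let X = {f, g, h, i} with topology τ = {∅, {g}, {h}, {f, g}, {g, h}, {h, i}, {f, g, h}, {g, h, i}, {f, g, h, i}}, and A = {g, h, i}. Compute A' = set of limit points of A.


A' = {f, i}

For each x ∈ X, list the open sets U ∈ τ with x ∈ U, then check whether U ∩ (A ∖ {x}) ≠ ∅ for every such U.
  x = f: opens ∋ x are {f, g}, {f, g, h}, {f, g, h, i}; each meets A ∖ {f}, so x IS a limit point.
  x = g: open {g} ∋ x has {g} ∩ (A ∖ {g}) = ∅, so x is NOT a limit point.
  x = h: open {h} ∋ x has {h} ∩ (A ∖ {h}) = ∅, so x is NOT a limit point.
  x = i: opens ∋ x are {h, i}, {g, h, i}, {f, g, h, i}; each meets A ∖ {i}, so x IS a limit point.
Collecting: A' = {f, i}.


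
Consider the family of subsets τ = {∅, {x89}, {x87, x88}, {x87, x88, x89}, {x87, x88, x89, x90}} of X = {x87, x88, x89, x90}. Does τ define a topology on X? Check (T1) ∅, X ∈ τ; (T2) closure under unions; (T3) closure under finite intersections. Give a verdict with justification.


τ IS a topology on X.

Axiom (T1): ∅ ∈ τ? Yes; X ∈ τ? Yes.
Axiom (T2/T3): check pairwise unions and intersections of members of τ.
All pairwise intersections and unions checked — each lies in τ. Therefore τ satisfies (T1), (T2), (T3): it IS a topology on X.


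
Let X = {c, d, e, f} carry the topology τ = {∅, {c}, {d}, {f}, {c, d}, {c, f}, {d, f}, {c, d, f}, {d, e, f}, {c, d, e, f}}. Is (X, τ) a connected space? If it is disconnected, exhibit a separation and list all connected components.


(X, τ) is disconnected; components = [{c}, {d, e, f}].

Find clopen sets (U ∈ τ with X ∖ U ∈ τ):
  U = ∅, X ∖ U = {c, d, e, f} — both open, so U is clopen.
  U = {c}, X ∖ U = {d, e, f} — both open, so U is clopen.
  U = {d, e, f}, X ∖ U = {c} — both open, so U is clopen.
  U = {c, d, e, f}, X ∖ U = ∅ — both open, so U is clopen.
Nontrivial clopen(s) exist: e.g. {c}. So (X, τ) is disconnected.
Compute connected components by grouping points that agree on all clopens:
  component: {c}
  component: {d, e, f}


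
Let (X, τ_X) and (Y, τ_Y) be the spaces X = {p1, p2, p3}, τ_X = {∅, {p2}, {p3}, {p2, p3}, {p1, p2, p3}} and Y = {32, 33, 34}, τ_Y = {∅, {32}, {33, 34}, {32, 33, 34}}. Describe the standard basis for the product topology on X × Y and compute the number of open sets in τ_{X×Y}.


Basis B = {∅ × ∅, {p2} × {32}, {p3} × {32}, {p2, p3} × {32}, {p2} × {33, 34}, {p3} × {33, 34}, {p1, p2, p3} × {32}, {p2} × {32, 33, 34}, {p3} × {32, 33, 34}, {p2, p3} × {33, 34}, {p1, p2, p3} × {33, 34}, {p2, p3} × {32, 33, 34}, {p1, p2, p3} × {32, 33, 34}}; |τ_{X×Y}| = 25.

Enumerate products U × V with U ∈ τ_X, V ∈ τ_Y (deduplicated):
  ∅ × ∅ = {} (∅)
  {p2} × {32} = {(p2,32)}
  {p3} × {32} = {(p3,32)}
  {p2, p3} × {32} = {(p2,32), (p3,32)}
  {p2} × {33, 34} = {(p2,33), (p2,34)}
  {p3} × {33, 34} = {(p3,33), (p3,34)}
  {p1, p2, p3} × {32} = {(p1,32), (p2,32), (p3,32)}
  {p2} × {32, 33, 34} = {(p2,32), (p2,33), (p2,34)}
  {p3} × {32, 33, 34} = {(p3,32), (p3,33), (p3,34)}
  {p2, p3} × {33, 34} = {(p2,33), (p2,34), (p3,33), (p3,34)}
  {p1, p2, p3} × {33, 34} = {(p1,33), (p1,34), (p2,33), (p2,34), (p3,33), (p3,34)}
  {p2, p3} × {32, 33, 34} = {(p2,32), (p2,33), (p2,34), (p3,32), (p3,33), (p3,34)}
  {p1, p2, p3} × {32, 33, 34} = {(p1,32), (p1,33), (p1,34), (p2,32), (p2,33), (p2,34), (p3,32), (p3,33), (p3,34)}
These 13 distinct sets form the basis B.
Close under arbitrary unions to get τ_{X×Y}; counting gives |τ_{X×Y}| = 25.


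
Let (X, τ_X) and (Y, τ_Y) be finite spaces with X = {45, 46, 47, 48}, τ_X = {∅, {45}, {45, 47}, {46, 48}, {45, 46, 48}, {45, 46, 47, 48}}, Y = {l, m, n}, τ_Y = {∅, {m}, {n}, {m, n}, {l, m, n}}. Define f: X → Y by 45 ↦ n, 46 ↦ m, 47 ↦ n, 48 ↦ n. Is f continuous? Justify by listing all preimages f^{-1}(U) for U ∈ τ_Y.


f is NOT continuous.

Compute f^{-1}(U) for each U ∈ τ_Y:
  U = ∅: f^{-1}(U) = ∅ ∈ τ_X ✓.
  U = {m}: f^{-1}(U) = {46} ∉ τ_X ✗.
  U = {n}: f^{-1}(U) = {45, 47, 48} ∉ τ_X ✗.
  U = {m, n}: f^{-1}(U) = {45, 46, 47, 48} ∈ τ_X ✓.
  U = {l, m, n}: f^{-1}(U) = {45, 46, 47, 48} ∈ τ_X ✓.
Found U = {m} with f^{-1}(U) = {46} not in τ_X. Therefore f is NOT continuous.


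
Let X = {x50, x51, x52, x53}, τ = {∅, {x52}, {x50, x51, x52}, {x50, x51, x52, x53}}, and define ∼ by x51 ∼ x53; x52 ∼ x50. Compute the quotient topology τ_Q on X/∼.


X/∼ = {[x50=x52], [x51=x53]}; |τ_Q| = 2.

Equivalence classes: [x50=x52], [x51=x53].
Quotient map π: X → X/∼ sends x50 ↦ [x50=x52], x51 ↦ [x51=x53], x52 ↦ [x50=x52], x53 ↦ [x51=x53].
For each subset V ⊆ X/∼, compute π^{-1}(V) ⊆ X and check whether π^{-1}(V) ∈ τ. V is open in τ_Q iff π^{-1}(V) ∈ τ.
  V = {}: π^{-1}(V) = ∅ ∈ τ ✓.
  V = {[x50=x52]}: π^{-1}(V) = {x50, x52} ∉ τ ✗.
  V = {[x51=x53]}: π^{-1}(V) = {x51, x53} ∉ τ ✗.
  V = {[x50=x52], [x51=x53]}: π^{-1}(V) = {x50, x51, x52, x53} ∈ τ ✓.
Open sets in the quotient: τ_Q = {{}, {[x50=x52], [x51=x53]}} (2 elements).


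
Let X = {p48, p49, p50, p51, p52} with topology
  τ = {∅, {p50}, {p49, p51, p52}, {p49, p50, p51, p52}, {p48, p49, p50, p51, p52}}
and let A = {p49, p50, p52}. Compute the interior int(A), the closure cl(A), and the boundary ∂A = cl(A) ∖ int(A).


int(A) = {p50}, cl(A) = {p48, p49, p50, p51, p52}, ∂A = {p48, p49, p51, p52}.

Closed sets in (X, τ) are complements of opens:
  closed(X, τ) = {∅, {p48}, {p48, p50}, {p48, p49, p51, p52}, {p48, p49, p50, p51, p52}}.
int(A) = ⋃ {U ∈ τ : U ⊆ A}. Opens contained in A: ∅, {p50}.
Taking the union of these: int(A) = {p50}.
cl(A) = ⋂ {C closed : A ⊆ C}. Closed sets containing A: {p48, p49, p50, p51, p52}.
Intersecting these: cl(A) = {p48, p49, p50, p51, p52}.
∂A = cl(A) ∖ int(A) = {p48, p49, p50, p51, p52} ∖ {p50} = {p48, p49, p51, p52}.


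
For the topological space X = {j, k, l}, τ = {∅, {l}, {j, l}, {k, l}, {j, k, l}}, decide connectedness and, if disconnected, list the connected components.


(X, τ) is connected.

Find clopen sets (U ∈ τ with X ∖ U ∈ τ):
  U = ∅, X ∖ U = {j, k, l} — both open, so U is clopen.
  U = {j, k, l}, X ∖ U = ∅ — both open, so U is clopen.
Only trivial clopens (∅ and X) exist, so (X, τ) is connected.
Compute connected components by grouping points that agree on all clopens:
  component: {j, k, l}


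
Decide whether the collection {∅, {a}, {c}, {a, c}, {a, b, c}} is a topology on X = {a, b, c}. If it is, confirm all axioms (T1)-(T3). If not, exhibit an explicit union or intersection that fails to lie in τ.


τ IS a topology on X.

Axiom (T1): ∅ ∈ τ? Yes; X ∈ τ? Yes.
Axiom (T2/T3): check pairwise unions and intersections of members of τ.
All pairwise intersections and unions checked — each lies in τ. Therefore τ satisfies (T1), (T2), (T3): it IS a topology on X.


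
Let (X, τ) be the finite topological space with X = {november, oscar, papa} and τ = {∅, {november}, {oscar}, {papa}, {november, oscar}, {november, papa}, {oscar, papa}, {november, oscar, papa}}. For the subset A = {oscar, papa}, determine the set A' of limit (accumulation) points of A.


A' = ∅

For each x ∈ X, list the open sets U ∈ τ with x ∈ U, then check whether U ∩ (A ∖ {x}) ≠ ∅ for every such U.
  x = november: open {november} ∋ x has {november} ∩ (A ∖ {november}) = ∅, so x is NOT a limit point.
  x = oscar: open {oscar} ∋ x has {oscar} ∩ (A ∖ {oscar}) = ∅, so x is NOT a limit point.
  x = papa: open {papa} ∋ x has {papa} ∩ (A ∖ {papa}) = ∅, so x is NOT a limit point.
Collecting: A' = ∅.


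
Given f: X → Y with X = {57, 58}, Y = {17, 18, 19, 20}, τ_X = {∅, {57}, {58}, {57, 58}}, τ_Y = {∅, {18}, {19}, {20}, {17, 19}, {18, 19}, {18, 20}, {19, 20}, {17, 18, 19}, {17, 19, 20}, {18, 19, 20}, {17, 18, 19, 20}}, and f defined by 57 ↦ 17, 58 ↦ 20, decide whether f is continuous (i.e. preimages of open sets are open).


f IS continuous.

Compute f^{-1}(U) for each U ∈ τ_Y:
  U = ∅: f^{-1}(U) = ∅ ∈ τ_X ✓.
  U = {18}: f^{-1}(U) = ∅ ∈ τ_X ✓.
  U = {19}: f^{-1}(U) = ∅ ∈ τ_X ✓.
  U = {20}: f^{-1}(U) = {58} ∈ τ_X ✓.
  U = {17, 19}: f^{-1}(U) = {57} ∈ τ_X ✓.
  U = {18, 19}: f^{-1}(U) = ∅ ∈ τ_X ✓.
  U = {18, 20}: f^{-1}(U) = {58} ∈ τ_X ✓.
  U = {19, 20}: f^{-1}(U) = {58} ∈ τ_X ✓.
  U = {17, 18, 19}: f^{-1}(U) = {57} ∈ τ_X ✓.
  U = {17, 19, 20}: f^{-1}(U) = {57, 58} ∈ τ_X ✓.
  U = {18, 19, 20}: f^{-1}(U) = {58} ∈ τ_X ✓.
  U = {17, 18, 19, 20}: f^{-1}(U) = {57, 58} ∈ τ_X ✓.
Every preimage lies in τ_X, so f IS continuous.


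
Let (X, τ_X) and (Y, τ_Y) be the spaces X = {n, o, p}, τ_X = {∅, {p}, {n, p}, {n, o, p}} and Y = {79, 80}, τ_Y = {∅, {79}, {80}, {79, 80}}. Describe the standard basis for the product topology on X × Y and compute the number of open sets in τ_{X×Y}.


Basis B = {∅ × ∅, {p} × {79}, {p} × {80}, {n, p} × {79}, {n, p} × {80}, {p} × {79, 80}, {n, o, p} × {79}, {n, o, p} × {80}, {n, p} × {79, 80}, {n, o, p} × {79, 80}}; |τ_{X×Y}| = 16.

Enumerate products U × V with U ∈ τ_X, V ∈ τ_Y (deduplicated):
  ∅ × ∅ = {} (∅)
  {p} × {79} = {(p,79)}
  {p} × {80} = {(p,80)}
  {n, p} × {79} = {(n,79), (p,79)}
  {n, p} × {80} = {(n,80), (p,80)}
  {p} × {79, 80} = {(p,79), (p,80)}
  {n, o, p} × {79} = {(n,79), (o,79), (p,79)}
  {n, o, p} × {80} = {(n,80), (o,80), (p,80)}
  {n, p} × {79, 80} = {(n,79), (n,80), (p,79), (p,80)}
  {n, o, p} × {79, 80} = {(n,79), (n,80), (o,79), (o,80), (p,79), (p,80)}
These 10 distinct sets form the basis B.
Close under arbitrary unions to get τ_{X×Y}; counting gives |τ_{X×Y}| = 16.


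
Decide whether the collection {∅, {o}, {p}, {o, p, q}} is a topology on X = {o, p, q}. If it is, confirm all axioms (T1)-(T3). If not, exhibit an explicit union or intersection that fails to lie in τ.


τ is NOT a topology on X.

Axiom (T1): ∅ ∈ τ? Yes; X ∈ τ? Yes.
Axiom (T2/T3): check pairwise unions and intersections of members of τ.
Counterexample for (T2): {o} ∪ {p} = {o, p} ∉ τ. Therefore τ is NOT a topology.


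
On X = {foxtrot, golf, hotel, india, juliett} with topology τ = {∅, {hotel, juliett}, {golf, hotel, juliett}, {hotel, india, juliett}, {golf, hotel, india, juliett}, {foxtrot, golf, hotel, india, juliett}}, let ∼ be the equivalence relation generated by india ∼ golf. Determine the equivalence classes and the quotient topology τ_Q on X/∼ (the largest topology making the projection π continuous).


X/∼ = {[foxtrot], [golf=india], [hotel], [juliett]}; |τ_Q| = 4.

Equivalence classes: [foxtrot], [golf=india], [hotel], [juliett].
Quotient map π: X → X/∼ sends foxtrot ↦ [foxtrot], golf ↦ [golf=india], hotel ↦ [hotel], india ↦ [golf=india], juliett ↦ [juliett].
For each subset V ⊆ X/∼, compute π^{-1}(V) ⊆ X and check whether π^{-1}(V) ∈ τ. V is open in τ_Q iff π^{-1}(V) ∈ τ.
  V = {}: π^{-1}(V) = ∅ ∈ τ ✓.
  V = {[foxtrot]}: π^{-1}(V) = {foxtrot} ∉ τ ✗.
  V = {[golf=india]}: π^{-1}(V) = {golf, india} ∉ τ ✗.
  V = {[foxtrot], [golf=india]}: π^{-1}(V) = {foxtrot, golf, india} ∉ τ ✗.
  V = {[hotel]}: π^{-1}(V) = {hotel} ∉ τ ✗.
  V = {[foxtrot], [hotel]}: π^{-1}(V) = {foxtrot, hotel} ∉ τ ✗.
  V = {[golf=india], [hotel]}: π^{-1}(V) = {golf, hotel, india} ∉ τ ✗.
  V = {[foxtrot], [golf=india], [hotel]}: π^{-1}(V) = {foxtrot, golf, hotel, india} ∉ τ ✗.
  V = {[juliett]}: π^{-1}(V) = {juliett} ∉ τ ✗.
  V = {[foxtrot], [juliett]}: π^{-1}(V) = {foxtrot, juliett} ∉ τ ✗.
  V = {[golf=india], [juliett]}: π^{-1}(V) = {golf, india, juliett} ∉ τ ✗.
  V = {[foxtrot], [golf=india], [juliett]}: π^{-1}(V) = {foxtrot, golf, india, juliett} ∉ τ ✗.
  V = {[hotel], [juliett]}: π^{-1}(V) = {hotel, juliett} ∈ τ ✓.
  V = {[foxtrot], [hotel], [juliett]}: π^{-1}(V) = {foxtrot, hotel, juliett} ∉ τ ✗.
  V = {[golf=india], [hotel], [juliett]}: π^{-1}(V) = {golf, hotel, india, juliett} ∈ τ ✓.
  V = {[foxtrot], [golf=india], [hotel], [juliett]}: π^{-1}(V) = {foxtrot, golf, hotel, india, juliett} ∈ τ ✓.
Open sets in the quotient: τ_Q = {{}, {[hotel], [juliett]}, {[golf=india], [hotel], [juliett]}, {[foxtrot], [golf=india], [hotel], [juliett]}} (4 elements).


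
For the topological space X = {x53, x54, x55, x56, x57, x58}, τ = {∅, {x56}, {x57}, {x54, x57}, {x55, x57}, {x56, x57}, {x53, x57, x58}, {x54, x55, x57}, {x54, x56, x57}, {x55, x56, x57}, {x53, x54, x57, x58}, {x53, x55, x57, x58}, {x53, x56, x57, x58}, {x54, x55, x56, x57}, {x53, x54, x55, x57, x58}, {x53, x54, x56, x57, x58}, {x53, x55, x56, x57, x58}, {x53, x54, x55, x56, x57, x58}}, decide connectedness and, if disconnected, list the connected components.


(X, τ) is disconnected; components = [{x56}, {x53, x54, x55, x57, x58}].

Find clopen sets (U ∈ τ with X ∖ U ∈ τ):
  U = ∅, X ∖ U = {x53, x54, x55, x56, x57, x58} — both open, so U is clopen.
  U = {x56}, X ∖ U = {x53, x54, x55, x57, x58} — both open, so U is clopen.
  U = {x53, x54, x55, x57, x58}, X ∖ U = {x56} — both open, so U is clopen.
  U = {x53, x54, x55, x56, x57, x58}, X ∖ U = ∅ — both open, so U is clopen.
Nontrivial clopen(s) exist: e.g. {x56}. So (X, τ) is disconnected.
Compute connected components by grouping points that agree on all clopens:
  component: {x56}
  component: {x53, x54, x55, x57, x58}


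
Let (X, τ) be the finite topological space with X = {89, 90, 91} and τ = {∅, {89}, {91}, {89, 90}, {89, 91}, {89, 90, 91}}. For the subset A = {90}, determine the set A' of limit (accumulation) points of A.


A' = ∅

For each x ∈ X, list the open sets U ∈ τ with x ∈ U, then check whether U ∩ (A ∖ {x}) ≠ ∅ for every such U.
  x = 89: open {89} ∋ x has {89} ∩ (A ∖ {89}) = ∅, so x is NOT a limit point.
  x = 90: open {89, 90} ∋ x has {89, 90} ∩ (A ∖ {90}) = ∅, so x is NOT a limit point.
  x = 91: open {91} ∋ x has {91} ∩ (A ∖ {91}) = ∅, so x is NOT a limit point.
Collecting: A' = ∅.


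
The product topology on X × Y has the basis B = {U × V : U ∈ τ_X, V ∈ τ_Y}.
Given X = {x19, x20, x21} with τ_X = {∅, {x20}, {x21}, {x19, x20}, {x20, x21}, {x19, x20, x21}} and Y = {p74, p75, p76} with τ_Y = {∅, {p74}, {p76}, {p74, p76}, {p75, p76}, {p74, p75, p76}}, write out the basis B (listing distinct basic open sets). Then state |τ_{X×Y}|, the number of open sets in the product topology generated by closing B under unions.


Basis B = {∅ × ∅, {x20} × {p74}, {x20} × {p76}, {x21} × {p74}, {x21} × {p76}, {x19, x20} × {p74}, {x19, x20} × {p76}, {x20} × {p74, p76}, {x20, x21} × {p74}, {x20} × {p75, p76}, {x20, x21} × {p76}, {x21} × {p74, p76}, {x21} × {p75, p76}, {x19, x20, x21} × {p74}, {x19, x20, x21} × {p76}, {x20} × {p74, p75, p76}, {x21} × {p74, p75, p76}, {x19, x20} × {p74, p76}, {x19, x20} × {p75, p76}, {x20, x21} × {p74, p76}, {x20, x21} × {p75, p76}, {x19, x20} × {p74, p75, p76}, {x19, x20, x21} × {p74, p76}, {x19, x20, x21} × {p75, p76}, {x20, x21} × {p74, p75, p76}, {x19, x20, x21} × {p74, p75, p76}}; |τ_{X×Y}| = 108.

Enumerate products U × V with U ∈ τ_X, V ∈ τ_Y (deduplicated):
  ∅ × ∅ = {} (∅)
  {x20} × {p74} = {(x20,p74)}
  {x20} × {p76} = {(x20,p76)}
  {x21} × {p74} = {(x21,p74)}
  {x21} × {p76} = {(x21,p76)}
  {x19, x20} × {p74} = {(x19,p74), (x20,p74)}
  {x19, x20} × {p76} = {(x19,p76), (x20,p76)}
  {x20} × {p74, p76} = {(x20,p74), (x20,p76)}
  {x20, x21} × {p74} = {(x20,p74), (x21,p74)}
  {x20} × {p75, p76} = {(x20,p75), (x20,p76)}
  {x20, x21} × {p76} = {(x20,p76), (x21,p76)}
  {x21} × {p74, p76} = {(x21,p74), (x21,p76)}
  {x21} × {p75, p76} = {(x21,p75), (x21,p76)}
  {x19, x20, x21} × {p74} = {(x19,p74), (x20,p74), (x21,p74)}
  {x19, x20, x21} × {p76} = {(x19,p76), (x20,p76), (x21,p76)}
  {x20} × {p74, p75, p76} = {(x20,p74), (x20,p75), (x20,p76)}
  {x21} × {p74, p75, p76} = {(x21,p74), (x21,p75), (x21,p76)}
  {x19, x20} × {p74, p76} = {(x19,p74), (x19,p76), (x20,p74), (x20,p76)}
  {x19, x20} × {p75, p76} = {(x19,p75), (x19,p76), (x20,p75), (x20,p76)}
  {x20, x21} × {p74, p76} = {(x20,p74), (x20,p76), (x21,p74), (x21,p76)}
  {x20, x21} × {p75, p76} = {(x20,p75), (x20,p76), (x21,p75), (x21,p76)}
  {x19, x20} × {p74, p75, p76} = {(x19,p74), (x19,p75), (x19,p76), (x20,p74), (x20,p75), (x20,p76)}
  {x19, x20, x21} × {p74, p76} = {(x19,p74), (x19,p76), (x20,p74), (x20,p76), (x21,p74), (x21,p76)}
  {x19, x20, x21} × {p75, p76} = {(x19,p75), (x19,p76), (x20,p75), (x20,p76), (x21,p75), (x21,p76)}
  {x20, x21} × {p74, p75, p76} = {(x20,p74), (x20,p75), (x20,p76), (x21,p74), (x21,p75), (x21,p76)}
  {x19, x20, x21} × {p74, p75, p76} = {(x19,p74), (x19,p75), (x19,p76), (x20,p74), (x20,p75), (x20,p76), (x21,p74), (x21,p75), (x21,p76)}
These 26 distinct sets form the basis B.
Close under arbitrary unions to get τ_{X×Y}; counting gives |τ_{X×Y}| = 108.


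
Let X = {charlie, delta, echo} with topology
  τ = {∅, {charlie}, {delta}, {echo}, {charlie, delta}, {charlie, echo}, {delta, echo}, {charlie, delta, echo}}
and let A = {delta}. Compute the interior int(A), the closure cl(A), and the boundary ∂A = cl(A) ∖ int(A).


int(A) = {delta}, cl(A) = {delta}, ∂A = ∅.

Closed sets in (X, τ) are complements of opens:
  closed(X, τ) = {∅, {charlie}, {delta}, {echo}, {charlie, delta}, {charlie, echo}, {delta, echo}, {charlie, delta, echo}}.
int(A) = ⋃ {U ∈ τ : U ⊆ A}. Opens contained in A: ∅, {delta}.
Taking the union of these: int(A) = {delta}.
cl(A) = ⋂ {C closed : A ⊆ C}. Closed sets containing A: {delta}, {charlie, delta}, {delta, echo}, {charlie, delta, echo}.
Intersecting these: cl(A) = {delta}.
∂A = cl(A) ∖ int(A) = {delta} ∖ {delta} = ∅.


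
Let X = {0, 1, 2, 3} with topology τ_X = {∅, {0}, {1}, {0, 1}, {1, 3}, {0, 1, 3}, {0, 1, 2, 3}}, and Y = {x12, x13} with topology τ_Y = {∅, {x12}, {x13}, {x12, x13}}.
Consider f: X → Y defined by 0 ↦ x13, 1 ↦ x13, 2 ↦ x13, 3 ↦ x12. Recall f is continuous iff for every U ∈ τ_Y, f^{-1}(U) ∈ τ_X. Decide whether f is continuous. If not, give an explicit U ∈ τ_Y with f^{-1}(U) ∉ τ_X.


f is NOT continuous.

Compute f^{-1}(U) for each U ∈ τ_Y:
  U = ∅: f^{-1}(U) = ∅ ∈ τ_X ✓.
  U = {x12}: f^{-1}(U) = {3} ∉ τ_X ✗.
  U = {x13}: f^{-1}(U) = {0, 1, 2} ∉ τ_X ✗.
  U = {x12, x13}: f^{-1}(U) = {0, 1, 2, 3} ∈ τ_X ✓.
Found U = {x12} with f^{-1}(U) = {3} not in τ_X. Therefore f is NOT continuous.


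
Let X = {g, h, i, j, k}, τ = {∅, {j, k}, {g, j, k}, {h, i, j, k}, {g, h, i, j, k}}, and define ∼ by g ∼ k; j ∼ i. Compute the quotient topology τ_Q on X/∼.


X/∼ = {[g=k], [h], [i=j]}; |τ_Q| = 2.

Equivalence classes: [g=k], [h], [i=j].
Quotient map π: X → X/∼ sends g ↦ [g=k], h ↦ [h], i ↦ [i=j], j ↦ [i=j], k ↦ [g=k].
For each subset V ⊆ X/∼, compute π^{-1}(V) ⊆ X and check whether π^{-1}(V) ∈ τ. V is open in τ_Q iff π^{-1}(V) ∈ τ.
  V = {}: π^{-1}(V) = ∅ ∈ τ ✓.
  V = {[g=k]}: π^{-1}(V) = {g, k} ∉ τ ✗.
  V = {[h]}: π^{-1}(V) = {h} ∉ τ ✗.
  V = {[g=k], [h]}: π^{-1}(V) = {g, h, k} ∉ τ ✗.
  V = {[i=j]}: π^{-1}(V) = {i, j} ∉ τ ✗.
  V = {[g=k], [i=j]}: π^{-1}(V) = {g, i, j, k} ∉ τ ✗.
  V = {[h], [i=j]}: π^{-1}(V) = {h, i, j} ∉ τ ✗.
  V = {[g=k], [h], [i=j]}: π^{-1}(V) = {g, h, i, j, k} ∈ τ ✓.
Open sets in the quotient: τ_Q = {{}, {[g=k], [h], [i=j]}} (2 elements).


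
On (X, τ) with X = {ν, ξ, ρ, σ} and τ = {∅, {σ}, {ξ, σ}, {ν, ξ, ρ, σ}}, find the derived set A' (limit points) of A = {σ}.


A' = {ν, ξ, ρ}

For each x ∈ X, list the open sets U ∈ τ with x ∈ U, then check whether U ∩ (A ∖ {x}) ≠ ∅ for every such U.
  x = ν: opens ∋ x are {ν, ξ, ρ, σ}; each meets A ∖ {ν}, so x IS a limit point.
  x = ξ: opens ∋ x are {ξ, σ}, {ν, ξ, ρ, σ}; each meets A ∖ {ξ}, so x IS a limit point.
  x = ρ: opens ∋ x are {ν, ξ, ρ, σ}; each meets A ∖ {ρ}, so x IS a limit point.
  x = σ: open {σ} ∋ x has {σ} ∩ (A ∖ {σ}) = ∅, so x is NOT a limit point.
Collecting: A' = {ν, ξ, ρ}.


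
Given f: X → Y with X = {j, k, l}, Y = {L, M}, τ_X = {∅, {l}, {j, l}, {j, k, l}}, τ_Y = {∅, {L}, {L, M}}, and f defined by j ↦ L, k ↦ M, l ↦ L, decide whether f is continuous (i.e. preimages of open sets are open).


f IS continuous.

Compute f^{-1}(U) for each U ∈ τ_Y:
  U = ∅: f^{-1}(U) = ∅ ∈ τ_X ✓.
  U = {L}: f^{-1}(U) = {j, l} ∈ τ_X ✓.
  U = {L, M}: f^{-1}(U) = {j, k, l} ∈ τ_X ✓.
Every preimage lies in τ_X, so f IS continuous.


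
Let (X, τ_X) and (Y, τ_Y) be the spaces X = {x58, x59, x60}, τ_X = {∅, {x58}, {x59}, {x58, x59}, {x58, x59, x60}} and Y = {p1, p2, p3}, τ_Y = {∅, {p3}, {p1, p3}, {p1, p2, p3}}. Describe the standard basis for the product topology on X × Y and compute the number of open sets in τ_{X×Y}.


Basis B = {∅ × ∅, {x58} × {p3}, {x59} × {p3}, {x58} × {p1, p3}, {x58, x59} × {p3}, {x59} × {p1, p3}, {x58} × {p1, p2, p3}, {x58, x59, x60} × {p3}, {x59} × {p1, p2, p3}, {x58, x59} × {p1, p3}, {x58, x59} × {p1, p2, p3}, {x58, x59, x60} × {p1, p3}, {x58, x59, x60} × {p1, p2, p3}}; |τ_{X×Y}| = 30.

Enumerate products U × V with U ∈ τ_X, V ∈ τ_Y (deduplicated):
  ∅ × ∅ = {} (∅)
  {x58} × {p3} = {(x58,p3)}
  {x59} × {p3} = {(x59,p3)}
  {x58} × {p1, p3} = {(x58,p1), (x58,p3)}
  {x58, x59} × {p3} = {(x58,p3), (x59,p3)}
  {x59} × {p1, p3} = {(x59,p1), (x59,p3)}
  {x58} × {p1, p2, p3} = {(x58,p1), (x58,p2), (x58,p3)}
  {x58, x59, x60} × {p3} = {(x58,p3), (x59,p3), (x60,p3)}
  {x59} × {p1, p2, p3} = {(x59,p1), (x59,p2), (x59,p3)}
  {x58, x59} × {p1, p3} = {(x58,p1), (x58,p3), (x59,p1), (x59,p3)}
  {x58, x59} × {p1, p2, p3} = {(x58,p1), (x58,p2), (x58,p3), (x59,p1), (x59,p2), (x59,p3)}
  {x58, x59, x60} × {p1, p3} = {(x58,p1), (x58,p3), (x59,p1), (x59,p3), (x60,p1), (x60,p3)}
  {x58, x59, x60} × {p1, p2, p3} = {(x58,p1), (x58,p2), (x58,p3), (x59,p1), (x59,p2), (x59,p3), (x60,p1), (x60,p2), (x60,p3)}
These 13 distinct sets form the basis B.
Close under arbitrary unions to get τ_{X×Y}; counting gives |τ_{X×Y}| = 30.


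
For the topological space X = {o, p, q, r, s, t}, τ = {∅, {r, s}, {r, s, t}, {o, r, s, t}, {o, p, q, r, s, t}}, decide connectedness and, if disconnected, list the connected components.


(X, τ) is connected.

Find clopen sets (U ∈ τ with X ∖ U ∈ τ):
  U = ∅, X ∖ U = {o, p, q, r, s, t} — both open, so U is clopen.
  U = {o, p, q, r, s, t}, X ∖ U = ∅ — both open, so U is clopen.
Only trivial clopens (∅ and X) exist, so (X, τ) is connected.
Compute connected components by grouping points that agree on all clopens:
  component: {o, p, q, r, s, t}


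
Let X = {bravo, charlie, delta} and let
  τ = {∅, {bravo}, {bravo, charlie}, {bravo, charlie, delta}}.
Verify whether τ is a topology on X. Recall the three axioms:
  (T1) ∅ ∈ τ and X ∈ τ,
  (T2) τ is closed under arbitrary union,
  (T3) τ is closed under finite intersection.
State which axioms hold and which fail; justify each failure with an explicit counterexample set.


τ IS a topology on X.

Axiom (T1): ∅ ∈ τ? Yes; X ∈ τ? Yes.
Axiom (T2/T3): check pairwise unions and intersections of members of τ.
All pairwise intersections and unions checked — each lies in τ. Therefore τ satisfies (T1), (T2), (T3): it IS a topology on X.


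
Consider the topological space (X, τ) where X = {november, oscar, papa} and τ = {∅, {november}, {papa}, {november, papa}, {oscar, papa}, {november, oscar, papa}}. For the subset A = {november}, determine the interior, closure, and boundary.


int(A) = {november}, cl(A) = {november}, ∂A = ∅.

Closed sets in (X, τ) are complements of opens:
  closed(X, τ) = {∅, {november}, {oscar}, {november, oscar}, {oscar, papa}, {november, oscar, papa}}.
int(A) = ⋃ {U ∈ τ : U ⊆ A}. Opens contained in A: ∅, {november}.
Taking the union of these: int(A) = {november}.
cl(A) = ⋂ {C closed : A ⊆ C}. Closed sets containing A: {november}, {november, oscar}, {november, oscar, papa}.
Intersecting these: cl(A) = {november}.
∂A = cl(A) ∖ int(A) = {november} ∖ {november} = ∅.


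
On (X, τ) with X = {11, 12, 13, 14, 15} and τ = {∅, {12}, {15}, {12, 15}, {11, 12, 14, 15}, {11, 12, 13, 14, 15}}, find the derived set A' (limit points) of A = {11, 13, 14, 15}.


A' = {11, 13, 14}

For each x ∈ X, list the open sets U ∈ τ with x ∈ U, then check whether U ∩ (A ∖ {x}) ≠ ∅ for every such U.
  x = 11: opens ∋ x are {11, 12, 14, 15}, {11, 12, 13, 14, 15}; each meets A ∖ {11}, so x IS a limit point.
  x = 12: open {12} ∋ x has {12} ∩ (A ∖ {12}) = ∅, so x is NOT a limit point.
  x = 13: opens ∋ x are {11, 12, 13, 14, 15}; each meets A ∖ {13}, so x IS a limit point.
  x = 14: opens ∋ x are {11, 12, 14, 15}, {11, 12, 13, 14, 15}; each meets A ∖ {14}, so x IS a limit point.
  x = 15: open {15} ∋ x has {15} ∩ (A ∖ {15}) = ∅, so x is NOT a limit point.
Collecting: A' = {11, 13, 14}.


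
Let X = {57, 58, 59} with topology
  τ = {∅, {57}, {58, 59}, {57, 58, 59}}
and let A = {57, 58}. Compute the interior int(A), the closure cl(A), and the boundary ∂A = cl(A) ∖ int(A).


int(A) = {57}, cl(A) = {57, 58, 59}, ∂A = {58, 59}.

Closed sets in (X, τ) are complements of opens:
  closed(X, τ) = {∅, {57}, {58, 59}, {57, 58, 59}}.
int(A) = ⋃ {U ∈ τ : U ⊆ A}. Opens contained in A: ∅, {57}.
Taking the union of these: int(A) = {57}.
cl(A) = ⋂ {C closed : A ⊆ C}. Closed sets containing A: {57, 58, 59}.
Intersecting these: cl(A) = {57, 58, 59}.
∂A = cl(A) ∖ int(A) = {57, 58, 59} ∖ {57} = {58, 59}.
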